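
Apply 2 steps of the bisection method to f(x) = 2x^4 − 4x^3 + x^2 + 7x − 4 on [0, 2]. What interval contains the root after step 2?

[0.5, 1]

f(1) = 2 > 0, so the root lies in [0, 1]
f(0.5) = -0.625 < 0, so the root lies in [0.5, 1]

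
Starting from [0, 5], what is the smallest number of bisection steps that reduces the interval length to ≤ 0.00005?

Width after n steps is 5/2^n. Need 2^n ≥ 5/0.00005 = 100000.
2^16 = 65536 < 100000 ≤ 2^17 = 131072, so n = 17.

17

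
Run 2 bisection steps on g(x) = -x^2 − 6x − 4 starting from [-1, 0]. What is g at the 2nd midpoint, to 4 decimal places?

-0.0625

g(-0.5) = -1.25 < 0, so the root lies in [-1, -0.5]
g(-0.75) = -0.0625 < 0, so the root lies in [-1, -0.75]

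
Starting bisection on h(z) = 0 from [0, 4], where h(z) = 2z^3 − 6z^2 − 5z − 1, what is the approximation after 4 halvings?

3.75

h(2) = -19 < 0, so the root lies in [2, 4]
h(3) = -16 < 0, so the root lies in [3, 4]
h(3.5) = -6.25 < 0, so the root lies in [3.5, 4]
h(3.75) = 1.3438 > 0, so the root lies in [3.5, 3.75]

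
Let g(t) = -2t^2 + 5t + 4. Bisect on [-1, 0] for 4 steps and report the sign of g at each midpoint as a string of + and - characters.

+-+-

m = -0.5, g(m) = 1 (+); new bracket [-1, -0.5]
m = -0.75, g(m) = -0.875 (−); new bracket [-0.75, -0.5]
m = -0.625, g(m) = 0.09375 (+); new bracket [-0.75, -0.625]
m = -0.6875, g(m) = -0.3828 (−); new bracket [-0.6875, -0.625]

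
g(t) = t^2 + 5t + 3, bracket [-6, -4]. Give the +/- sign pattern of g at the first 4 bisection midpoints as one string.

g(-5) = 3 > 0, so the root lies in [-5, -4]
g(-4.5) = 0.75 > 0, so the root lies in [-4.5, -4]
g(-4.25) = -0.1875 < 0, so the root lies in [-4.5, -4.25]
g(-4.375) = 0.2656 > 0, so the root lies in [-4.375, -4.25]

++-+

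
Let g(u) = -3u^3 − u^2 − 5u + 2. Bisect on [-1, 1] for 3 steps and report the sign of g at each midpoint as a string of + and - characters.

+-+

g(0) = 2 > 0, so the root lies in [0, 1]
g(0.5) = -1.125 < 0, so the root lies in [0, 0.5]
g(0.25) = 0.640625 > 0, so the root lies in [0.25, 0.5]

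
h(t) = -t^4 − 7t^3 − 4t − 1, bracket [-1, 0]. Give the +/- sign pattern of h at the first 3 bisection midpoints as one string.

midpoint -0.5: h = 1.8125 > 0 → [-0.5, 0]
midpoint -0.25: h = 0.105469 > 0 → [-0.25, 0]
midpoint -0.125: h = -0.486572 < 0 → [-0.25, -0.125]

++-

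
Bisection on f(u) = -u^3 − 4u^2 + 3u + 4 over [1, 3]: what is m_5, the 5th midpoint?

u = 2 gives f = -14, negative; keep [1, 2]
u = 1.5 gives f = -3.875, negative; keep [1, 1.5]
u = 1.25 gives f = -0.453125, negative; keep [1, 1.25]
u = 1.125 gives f = 0.8887, positive; keep [1.125, 1.25]
u = 1.1875 gives f = 0.2473, positive; keep [1.1875, 1.25]

1.1875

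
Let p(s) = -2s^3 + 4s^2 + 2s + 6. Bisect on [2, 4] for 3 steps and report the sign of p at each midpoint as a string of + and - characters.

s = 3 gives p = -6, negative; keep [2, 3]
s = 2.5 gives p = 4.75, positive; keep [2.5, 3]
s = 2.75 gives p = 0.15625, positive; keep [2.75, 3]

-++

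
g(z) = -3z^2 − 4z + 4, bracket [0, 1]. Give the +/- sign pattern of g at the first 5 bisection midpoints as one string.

+-+-+

g(0.5) = 1.25 > 0, so the root lies in [0.5, 1]
g(0.75) = -0.6875 < 0, so the root lies in [0.5, 0.75]
g(0.625) = 0.328125 > 0, so the root lies in [0.625, 0.75]
g(0.6875) = -0.168 < 0, so the root lies in [0.625, 0.6875]
g(0.65625) = 0.083 > 0, so the root lies in [0.65625, 0.6875]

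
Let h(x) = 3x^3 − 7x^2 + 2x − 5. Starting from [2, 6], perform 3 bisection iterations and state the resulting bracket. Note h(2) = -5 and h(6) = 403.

[2, 2.5]

m = 4, h(m) = 83 (+); new bracket [2, 4]
m = 3, h(m) = 19 (+); new bracket [2, 3]
m = 2.5, h(m) = 3.125 (+); new bracket [2, 2.5]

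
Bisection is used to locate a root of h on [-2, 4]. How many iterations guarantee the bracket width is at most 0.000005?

Width after n steps is 6/2^n. Need 2^n ≥ 6/0.000005 = 1200000.
2^20 = 1048576 < 1200000 ≤ 2^21 = 2097152, so n = 21.

21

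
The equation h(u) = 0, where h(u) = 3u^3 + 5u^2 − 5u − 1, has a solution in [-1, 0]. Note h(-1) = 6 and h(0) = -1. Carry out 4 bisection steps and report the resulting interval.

m = -0.5, h(m) = 2.375 (+); new bracket [-0.5, 0]
m = -0.25, h(m) = 0.515625 (+); new bracket [-0.25, 0]
m = -0.125, h(m) = -0.302734 (−); new bracket [-0.25, -0.125]
m = -0.1875, h(m) = 0.0935 (+); new bracket [-0.1875, -0.125]

[-0.1875, -0.125]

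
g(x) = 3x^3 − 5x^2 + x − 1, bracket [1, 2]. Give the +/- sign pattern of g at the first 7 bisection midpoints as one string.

m = 1.5, g(m) = -0.625 (−); new bracket [1.5, 2]
m = 1.75, g(m) = 1.515625 (+); new bracket [1.5, 1.75]
m = 1.625, g(m) = 0.294922 (+); new bracket [1.5, 1.625]
m = 1.5625, g(m) = -0.2004 (−); new bracket [1.5625, 1.625]
m = 1.59375, g(m) = 0.0381 (+); new bracket [1.5625, 1.59375]
m = 1.578125, g(m) = -0.0834 (−); new bracket [1.578125, 1.59375]
m = 1.5859375, g(m) = -0.0232 (−); new bracket [1.5859375, 1.59375]

-++-+--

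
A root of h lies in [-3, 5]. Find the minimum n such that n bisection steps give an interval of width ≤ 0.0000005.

Width after n steps is 8/2^n. Need 2^n ≥ 8/0.0000005 = 16000000.
2^23 = 8388608 < 16000000 ≤ 2^24 = 16777216, so n = 24.

24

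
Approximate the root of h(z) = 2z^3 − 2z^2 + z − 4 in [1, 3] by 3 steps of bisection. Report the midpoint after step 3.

z = 2 gives h = 6, positive; keep [1, 2]
z = 1.5 gives h = -0.25, negative; keep [1.5, 2]
z = 1.75 gives h = 2.34375, positive; keep [1.5, 1.75]

1.75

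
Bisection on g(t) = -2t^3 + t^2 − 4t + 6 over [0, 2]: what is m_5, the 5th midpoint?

midpoint 1: g = 1 > 0 → [1, 2]
midpoint 1.5: g = -4.5 < 0 → [1, 1.5]
midpoint 1.25: g = -1.34375 < 0 → [1, 1.25]
midpoint 1.125: g = -0.082 < 0 → [1, 1.125]
midpoint 1.0625: g = 0.48 > 0 → [1.0625, 1.125]

1.0625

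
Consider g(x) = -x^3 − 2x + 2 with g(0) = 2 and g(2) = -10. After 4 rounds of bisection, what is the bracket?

[0.75, 0.875]

g(1) = -1 < 0, so the root lies in [0, 1]
g(0.5) = 0.875 > 0, so the root lies in [0.5, 1]
g(0.75) = 0.078125 > 0, so the root lies in [0.75, 1]
g(0.875) = -0.4199 < 0, so the root lies in [0.75, 0.875]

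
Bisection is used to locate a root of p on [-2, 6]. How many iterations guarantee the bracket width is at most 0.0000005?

Width after n steps is 8/2^n. Need 2^n ≥ 8/0.0000005 = 16000000.
2^23 = 8388608 < 16000000 ≤ 2^24 = 16777216, so n = 24.

24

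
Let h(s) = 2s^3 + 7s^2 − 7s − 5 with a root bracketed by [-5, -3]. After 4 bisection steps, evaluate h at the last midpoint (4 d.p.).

s = -4 gives h = 7, positive; keep [-5, -4]
s = -4.5 gives h = -14, negative; keep [-4.5, -4]
s = -4.25 gives h = -2.34375, negative; keep [-4.25, -4]
s = -4.125 gives h = 2.6055, positive; keep [-4.25, -4.125]

2.6055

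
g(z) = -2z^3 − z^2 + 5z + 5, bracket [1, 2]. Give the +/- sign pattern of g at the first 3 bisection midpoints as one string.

z = 1.5 gives g = 3.5, positive; keep [1.5, 2]
z = 1.75 gives g = -0.03125, negative; keep [1.5, 1.75]
z = 1.625 gives g = 1.902344, positive; keep [1.625, 1.75]

+-+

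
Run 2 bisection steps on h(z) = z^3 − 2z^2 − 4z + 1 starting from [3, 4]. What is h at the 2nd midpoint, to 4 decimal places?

1.2031

m = 3.5, h(m) = 5.375 (+); new bracket [3, 3.5]
m = 3.25, h(m) = 1.203125 (+); new bracket [3, 3.25]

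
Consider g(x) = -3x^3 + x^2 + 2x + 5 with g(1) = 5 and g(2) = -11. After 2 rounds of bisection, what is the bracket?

[1.5, 1.75]

m = 1.5, g(m) = 0.125 (+); new bracket [1.5, 2]
m = 1.75, g(m) = -4.515625 (−); new bracket [1.5, 1.75]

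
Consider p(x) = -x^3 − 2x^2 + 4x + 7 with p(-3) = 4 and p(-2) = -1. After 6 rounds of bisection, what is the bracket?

midpoint -2.5: p = 0.125 > 0 → [-2.5, -2]
midpoint -2.25: p = -0.734375 < 0 → [-2.5, -2.25]
midpoint -2.375: p = -0.384766 < 0 → [-2.5, -2.375]
midpoint -2.4375: p = -0.1506 < 0 → [-2.5, -2.4375]
midpoint -2.46875: p = -0.0181 < 0 → [-2.5, -2.46875]
midpoint -2.484375: p = 0.0521 > 0 → [-2.484375, -2.46875]

[-2.484375, -2.46875]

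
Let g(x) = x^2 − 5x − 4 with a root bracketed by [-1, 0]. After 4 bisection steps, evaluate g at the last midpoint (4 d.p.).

-0.0898

x = -0.5 gives g = -1.25, negative; keep [-1, -0.5]
x = -0.75 gives g = 0.3125, positive; keep [-0.75, -0.5]
x = -0.625 gives g = -0.484375, negative; keep [-0.75, -0.625]
x = -0.6875 gives g = -0.0898, negative; keep [-0.75, -0.6875]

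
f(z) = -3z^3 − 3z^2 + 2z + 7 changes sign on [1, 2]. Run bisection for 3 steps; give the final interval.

[1.125, 1.25]

midpoint 1.5: f = -6.875 < 0 → [1, 1.5]
midpoint 1.25: f = -1.046875 < 0 → [1, 1.25]
midpoint 1.125: f = 1.181641 > 0 → [1.125, 1.25]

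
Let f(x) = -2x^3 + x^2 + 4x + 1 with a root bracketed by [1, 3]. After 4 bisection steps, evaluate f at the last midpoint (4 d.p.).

-1.1680

f(2) = -3 < 0, so the root lies in [1, 2]
f(1.5) = 2.5 > 0, so the root lies in [1.5, 2]
f(1.75) = 0.34375 > 0, so the root lies in [1.75, 2]
f(1.875) = -1.168 < 0, so the root lies in [1.75, 1.875]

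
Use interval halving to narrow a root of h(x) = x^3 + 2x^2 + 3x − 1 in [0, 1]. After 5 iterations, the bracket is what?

[0.25, 0.28125]

x = 0.5 gives h = 1.125, positive; keep [0, 0.5]
x = 0.25 gives h = -0.109375, negative; keep [0.25, 0.5]
x = 0.375 gives h = 0.458984, positive; keep [0.25, 0.375]
x = 0.3125 gives h = 0.1633, positive; keep [0.25, 0.3125]
x = 0.28125 gives h = 0.0242, positive; keep [0.25, 0.28125]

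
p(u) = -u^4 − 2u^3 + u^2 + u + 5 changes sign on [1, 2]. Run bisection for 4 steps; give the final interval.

[1.3125, 1.375]

p(1.5) = -3.0625 < 0, so the root lies in [1, 1.5]
p(1.25) = 1.464844 > 0, so the root lies in [1.25, 1.5]
p(1.375) = -0.508057 < 0, so the root lies in [1.25, 1.375]
p(1.3125) = 0.5456 > 0, so the root lies in [1.3125, 1.375]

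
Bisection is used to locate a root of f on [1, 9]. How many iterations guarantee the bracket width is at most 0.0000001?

Width after n steps is 8/2^n. Need 2^n ≥ 8/0.0000001 = 80000000.
2^26 = 67108864 < 80000000 ≤ 2^27 = 134217728, so n = 27.

27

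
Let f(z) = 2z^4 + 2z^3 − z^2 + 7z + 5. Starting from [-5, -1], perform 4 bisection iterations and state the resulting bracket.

[-2, -1.75]

z = -3 gives f = 83, positive; keep [-3, -1]
z = -2 gives f = 3, positive; keep [-2, -1]
z = -1.5 gives f = -4.375, negative; keep [-2, -1.5]
z = -1.75 gives f = -2.2734, negative; keep [-2, -1.75]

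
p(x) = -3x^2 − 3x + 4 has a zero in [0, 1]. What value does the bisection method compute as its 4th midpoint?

0.8125

m = 0.5, p(m) = 1.75 (+); new bracket [0.5, 1]
m = 0.75, p(m) = 0.0625 (+); new bracket [0.75, 1]
m = 0.875, p(m) = -0.921875 (−); new bracket [0.75, 0.875]
m = 0.8125, p(m) = -0.418 (−); new bracket [0.75, 0.8125]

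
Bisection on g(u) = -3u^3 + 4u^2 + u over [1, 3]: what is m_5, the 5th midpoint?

g(2) = -6 < 0, so the root lies in [1, 2]
g(1.5) = 0.375 > 0, so the root lies in [1.5, 2]
g(1.75) = -2.078125 < 0, so the root lies in [1.5, 1.75]
g(1.625) = -0.6855 < 0, so the root lies in [1.5, 1.625]
g(1.5625) = -0.116 < 0, so the root lies in [1.5, 1.5625]

1.5625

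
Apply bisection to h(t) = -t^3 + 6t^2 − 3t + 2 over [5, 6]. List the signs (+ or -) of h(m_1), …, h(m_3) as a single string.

midpoint 5.5: h = 0.625 > 0 → [5.5, 6]
midpoint 5.75: h = -6.984375 < 0 → [5.5, 5.75]
midpoint 5.625: h = -3.009766 < 0 → [5.5, 5.625]

+--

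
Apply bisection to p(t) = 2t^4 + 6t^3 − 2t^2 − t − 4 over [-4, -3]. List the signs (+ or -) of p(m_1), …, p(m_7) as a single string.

+-++---

midpoint -3.5: p = 17.875 > 0 → [-3.5, -3]
midpoint -3.25: p = -4.710938 < 0 → [-3.5, -3.25]
midpoint -3.375: p = 5.42627 > 0 → [-3.375, -3.25]
midpoint -3.3125: p = 0.084 > 0 → [-3.3125, -3.25]
midpoint -3.28125: p = -2.38 < 0 → [-3.3125, -3.28125]
midpoint -3.296875: p = -1.1649 < 0 → [-3.3125, -3.296875]
midpoint -3.3046875: p = -0.5447 < 0 → [-3.3125, -3.3046875]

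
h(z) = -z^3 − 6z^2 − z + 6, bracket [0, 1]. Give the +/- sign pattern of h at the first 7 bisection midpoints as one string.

midpoint 0.5: h = 3.875 > 0 → [0.5, 1]
midpoint 0.75: h = 1.453125 > 0 → [0.75, 1]
midpoint 0.875: h = -0.138672 < 0 → [0.75, 0.875]
midpoint 0.8125: h = 0.6902 > 0 → [0.8125, 0.875]
midpoint 0.84375: h = 0.2841 > 0 → [0.84375, 0.875]
midpoint 0.859375: h = 0.0748 > 0 → [0.859375, 0.875]
midpoint 0.8671875: h = -0.0314 < 0 → [0.859375, 0.8671875]

++-+++-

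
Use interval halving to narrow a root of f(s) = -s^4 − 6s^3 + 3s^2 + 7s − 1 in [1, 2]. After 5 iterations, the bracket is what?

[1.15625, 1.1875]

midpoint 1.5: f = -9.0625 < 0 → [1, 1.5]
midpoint 1.25: f = -1.722656 < 0 → [1, 1.25]
midpoint 1.125: f = 0.5271 > 0 → [1.125, 1.25]
midpoint 1.1875: f = -0.4929 < 0 → [1.125, 1.1875]
midpoint 1.15625: f = 0.0423 > 0 → [1.15625, 1.1875]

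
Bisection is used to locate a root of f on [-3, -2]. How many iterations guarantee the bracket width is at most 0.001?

Width after n steps is 1/2^n. Need 2^n ≥ 1/0.001 = 1000.
2^9 = 512 < 1000 ≤ 2^10 = 1024, so n = 10.

10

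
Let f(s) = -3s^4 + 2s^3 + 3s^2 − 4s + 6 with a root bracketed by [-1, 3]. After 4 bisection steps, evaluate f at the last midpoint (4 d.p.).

2.2695

f(1) = 4 > 0, so the root lies in [1, 3]
f(2) = -22 < 0, so the root lies in [1, 2]
f(1.5) = -1.6875 < 0, so the root lies in [1, 1.5]
f(1.25) = 2.2695 > 0, so the root lies in [1.25, 1.5]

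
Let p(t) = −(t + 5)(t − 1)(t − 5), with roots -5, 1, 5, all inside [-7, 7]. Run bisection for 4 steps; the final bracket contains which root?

-5

p(0) = -25 < 0, so the root lies in [-7, 0]
p(-3.5) = -57.375 < 0, so the root lies in [-7, -3.5]
p(-5.25) = 16.015625 > 0, so the root lies in [-5.25, -3.5]
p(-4.375) = -31.4941 < 0, so the root lies in [-5.25, -4.375]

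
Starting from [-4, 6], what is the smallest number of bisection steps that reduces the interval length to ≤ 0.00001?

20

Width after n steps is 10/2^n. Need 2^n ≥ 10/0.00001 = 1000000.
2^19 = 524288 < 1000000 ≤ 2^20 = 1048576, so n = 20.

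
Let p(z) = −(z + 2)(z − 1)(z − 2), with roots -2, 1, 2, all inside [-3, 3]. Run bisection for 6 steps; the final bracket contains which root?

midpoint 0: p = -4 < 0 → [-3, 0]
midpoint -1.5: p = -4.375 < 0 → [-3, -1.5]
midpoint -2.25: p = 3.453125 > 0 → [-2.25, -1.5]
midpoint -1.875: p = -1.3926 < 0 → [-2.25, -1.875]
midpoint -2.0625: p = 0.7776 > 0 → [-2.0625, -1.875]
midpoint -1.96875: p = -0.3682 < 0 → [-2.0625, -1.96875]

-2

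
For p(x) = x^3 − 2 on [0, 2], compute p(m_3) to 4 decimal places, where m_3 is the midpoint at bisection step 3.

-0.0469

m = 1, p(m) = -1 (−); new bracket [1, 2]
m = 1.5, p(m) = 1.375 (+); new bracket [1, 1.5]
m = 1.25, p(m) = -0.046875 (−); new bracket [1.25, 1.5]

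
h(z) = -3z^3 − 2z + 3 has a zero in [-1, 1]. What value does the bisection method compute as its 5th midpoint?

0.8125

h(0) = 3 > 0, so the root lies in [0, 1]
h(0.5) = 1.625 > 0, so the root lies in [0.5, 1]
h(0.75) = 0.234375 > 0, so the root lies in [0.75, 1]
h(0.875) = -0.7598 < 0, so the root lies in [0.75, 0.875]
h(0.8125) = -0.2341 < 0, so the root lies in [0.75, 0.8125]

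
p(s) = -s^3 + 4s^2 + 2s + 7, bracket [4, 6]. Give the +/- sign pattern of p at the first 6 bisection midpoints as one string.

p(5) = -8 < 0, so the root lies in [4, 5]
p(4.5) = 5.875 > 0, so the root lies in [4.5, 5]
p(4.75) = -0.421875 < 0, so the root lies in [4.5, 4.75]
p(4.625) = 2.8809 > 0, so the root lies in [4.625, 4.75]
p(4.6875) = 1.2688 > 0, so the root lies in [4.6875, 4.75]
p(4.71875) = 0.4334 > 0, so the root lies in [4.71875, 4.75]

-+-+++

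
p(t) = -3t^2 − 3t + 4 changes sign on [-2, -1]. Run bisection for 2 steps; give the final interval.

t = -1.5 gives p = 1.75, positive; keep [-2, -1.5]
t = -1.75 gives p = 0.0625, positive; keep [-2, -1.75]

[-2, -1.75]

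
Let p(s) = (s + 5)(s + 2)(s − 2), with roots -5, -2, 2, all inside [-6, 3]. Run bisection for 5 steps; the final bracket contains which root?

2

p(-1.5) = -6.125 < 0, so the root lies in [-1.5, 3]
p(0.75) = -19.765625 < 0, so the root lies in [0.75, 3]
p(1.875) = -3.330078 < 0, so the root lies in [1.875, 3]
p(2.4375) = 14.4392 > 0, so the root lies in [1.875, 2.4375]
p(2.15625) = 4.6474 > 0, so the root lies in [1.875, 2.15625]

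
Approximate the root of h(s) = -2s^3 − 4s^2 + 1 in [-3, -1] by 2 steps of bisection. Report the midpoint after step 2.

-1.5

midpoint -2: h = 1 > 0 → [-2, -1]
midpoint -1.5: h = -1.25 < 0 → [-2, -1.5]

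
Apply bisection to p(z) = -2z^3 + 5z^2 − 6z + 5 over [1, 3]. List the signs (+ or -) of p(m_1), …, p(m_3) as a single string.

z = 2 gives p = -3, negative; keep [1, 2]
z = 1.5 gives p = 0.5, positive; keep [1.5, 2]
z = 1.75 gives p = -0.90625, negative; keep [1.5, 1.75]

-+-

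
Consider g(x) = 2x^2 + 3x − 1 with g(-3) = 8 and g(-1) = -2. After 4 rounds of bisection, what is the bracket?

[-1.875, -1.75]

x = -2 gives g = 1, positive; keep [-2, -1]
x = -1.5 gives g = -1, negative; keep [-2, -1.5]
x = -1.75 gives g = -0.125, negative; keep [-2, -1.75]
x = -1.875 gives g = 0.4062, positive; keep [-1.875, -1.75]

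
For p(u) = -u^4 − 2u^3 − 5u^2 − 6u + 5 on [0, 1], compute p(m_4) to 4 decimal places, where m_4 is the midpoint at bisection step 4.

u = 0.5 gives p = 0.4375, positive; keep [0.5, 1]
u = 0.75 gives p = -3.472656, negative; keep [0.5, 0.75]
u = 0.625 gives p = -1.343994, negative; keep [0.5, 0.625]
u = 0.5625 gives p = -0.4131, negative; keep [0.5, 0.5625]

-0.4131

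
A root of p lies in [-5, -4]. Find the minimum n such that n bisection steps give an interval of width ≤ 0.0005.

Width after n steps is 1/2^n. Need 2^n ≥ 1/0.0005 = 2000.
2^10 = 1024 < 2000 ≤ 2^11 = 2048, so n = 11.

11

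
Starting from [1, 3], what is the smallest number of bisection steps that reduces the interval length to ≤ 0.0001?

15

Width after n steps is 2/2^n. Need 2^n ≥ 2/0.0001 = 20000.
2^14 = 16384 < 20000 ≤ 2^15 = 32768, so n = 15.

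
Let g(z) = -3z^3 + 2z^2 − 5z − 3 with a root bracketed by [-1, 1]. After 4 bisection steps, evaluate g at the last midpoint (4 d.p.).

-0.6855

z = 0 gives g = -3, negative; keep [-1, 0]
z = -0.5 gives g = 0.375, positive; keep [-0.5, 0]
z = -0.25 gives g = -1.578125, negative; keep [-0.5, -0.25]
z = -0.375 gives g = -0.6855, negative; keep [-0.5, -0.375]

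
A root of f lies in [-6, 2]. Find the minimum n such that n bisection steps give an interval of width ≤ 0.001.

13

Width after n steps is 8/2^n. Need 2^n ≥ 8/0.001 = 8000.
2^12 = 4096 < 8000 ≤ 2^13 = 8192, so n = 13.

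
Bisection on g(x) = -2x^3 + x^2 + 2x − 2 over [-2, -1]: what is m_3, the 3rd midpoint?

midpoint -1.5: g = 4 > 0 → [-1.5, -1]
midpoint -1.25: g = 0.96875 > 0 → [-1.25, -1]
midpoint -1.125: g = -0.136719 < 0 → [-1.25, -1.125]

-1.125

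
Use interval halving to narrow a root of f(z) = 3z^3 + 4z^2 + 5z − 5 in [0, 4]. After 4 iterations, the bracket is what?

[0.5, 0.75]

midpoint 2: f = 45 > 0 → [0, 2]
midpoint 1: f = 7 > 0 → [0, 1]
midpoint 0.5: f = -1.125 < 0 → [0.5, 1]
midpoint 0.75: f = 2.2656 > 0 → [0.5, 0.75]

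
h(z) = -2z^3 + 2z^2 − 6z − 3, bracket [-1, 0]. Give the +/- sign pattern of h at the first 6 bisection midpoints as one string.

+--+-+

h(-0.5) = 0.75 > 0, so the root lies in [-0.5, 0]
h(-0.25) = -1.34375 < 0, so the root lies in [-0.5, -0.25]
h(-0.375) = -0.363281 < 0, so the root lies in [-0.5, -0.375]
h(-0.4375) = 0.1753 > 0, so the root lies in [-0.4375, -0.375]
h(-0.40625) = -0.0983 < 0, so the root lies in [-0.4375, -0.40625]
h(-0.421875) = 0.0374 > 0, so the root lies in [-0.421875, -0.40625]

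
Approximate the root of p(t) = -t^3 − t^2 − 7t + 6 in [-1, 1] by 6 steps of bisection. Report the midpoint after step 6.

0.71875

p(0) = 6 > 0, so the root lies in [0, 1]
p(0.5) = 2.125 > 0, so the root lies in [0.5, 1]
p(0.75) = -0.234375 < 0, so the root lies in [0.5, 0.75]
p(0.625) = 0.9902 > 0, so the root lies in [0.625, 0.75]
p(0.6875) = 0.3899 > 0, so the root lies in [0.6875, 0.75]
p(0.71875) = 0.0808 > 0, so the root lies in [0.71875, 0.75]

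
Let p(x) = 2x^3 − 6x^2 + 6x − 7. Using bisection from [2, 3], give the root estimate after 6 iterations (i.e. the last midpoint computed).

p(2.5) = 1.75 > 0, so the root lies in [2, 2.5]
p(2.25) = -1.09375 < 0, so the root lies in [2.25, 2.5]
p(2.375) = 0.199219 > 0, so the root lies in [2.25, 2.375]
p(2.3125) = -0.478 < 0, so the root lies in [2.3125, 2.375]
p(2.34375) = -0.1473 < 0, so the root lies in [2.34375, 2.375]
p(2.359375) = 0.024 > 0, so the root lies in [2.34375, 2.359375]

2.359375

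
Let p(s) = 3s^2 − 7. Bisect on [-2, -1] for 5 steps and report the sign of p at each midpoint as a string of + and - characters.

-++++

s = -1.5 gives p = -0.25, negative; keep [-2, -1.5]
s = -1.75 gives p = 2.1875, positive; keep [-1.75, -1.5]
s = -1.625 gives p = 0.921875, positive; keep [-1.625, -1.5]
s = -1.5625 gives p = 0.3242, positive; keep [-1.5625, -1.5]
s = -1.53125 gives p = 0.0342, positive; keep [-1.53125, -1.5]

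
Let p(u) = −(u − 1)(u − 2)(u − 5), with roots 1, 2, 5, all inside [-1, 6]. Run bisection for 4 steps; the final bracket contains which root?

p(2.5) = 1.875 > 0, so the root lies in [2.5, 6]
p(4.25) = 5.484375 > 0, so the root lies in [4.25, 6]
p(5.125) = -1.611328 < 0, so the root lies in [4.25, 5.125]
p(4.6875) = 3.0969 > 0, so the root lies in [4.6875, 5.125]

5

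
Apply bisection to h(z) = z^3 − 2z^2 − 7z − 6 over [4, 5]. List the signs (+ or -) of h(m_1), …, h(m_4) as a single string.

z = 4.5 gives h = 13.125, positive; keep [4, 4.5]
z = 4.25 gives h = 4.890625, positive; keep [4, 4.25]
z = 4.125 gives h = 1.283203, positive; keep [4, 4.125]
z = 4.0625 gives h = -0.3982, negative; keep [4.0625, 4.125]

+++-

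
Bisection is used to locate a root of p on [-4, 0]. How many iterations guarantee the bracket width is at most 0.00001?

19

Width after n steps is 4/2^n. Need 2^n ≥ 4/0.00001 = 400000.
2^18 = 262144 < 400000 ≤ 2^19 = 524288, so n = 19.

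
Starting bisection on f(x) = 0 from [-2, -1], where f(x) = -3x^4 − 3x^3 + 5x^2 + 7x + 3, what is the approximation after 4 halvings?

x = -1.5 gives f = -1.3125, negative; keep [-1.5, -1]
x = -1.25 gives f = 0.597656, positive; keep [-1.5, -1.25]
x = -1.375 gives f = -0.096436, negative; keep [-1.375, -1.25]
x = -1.3125 gives f = 0.3061, positive; keep [-1.375, -1.3125]

-1.3125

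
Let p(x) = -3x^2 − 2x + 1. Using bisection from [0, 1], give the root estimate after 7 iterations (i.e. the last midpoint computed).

0.3359375

x = 0.5 gives p = -0.75, negative; keep [0, 0.5]
x = 0.25 gives p = 0.3125, positive; keep [0.25, 0.5]
x = 0.375 gives p = -0.171875, negative; keep [0.25, 0.375]
x = 0.3125 gives p = 0.082, positive; keep [0.3125, 0.375]
x = 0.34375 gives p = -0.042, negative; keep [0.3125, 0.34375]
x = 0.328125 gives p = 0.0208, positive; keep [0.328125, 0.34375]
x = 0.3359375 gives p = -0.0104, negative; keep [0.328125, 0.3359375]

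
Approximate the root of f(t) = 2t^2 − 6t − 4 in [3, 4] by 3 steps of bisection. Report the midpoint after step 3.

3.625

midpoint 3.5: f = -0.5 < 0 → [3.5, 4]
midpoint 3.75: f = 1.625 > 0 → [3.5, 3.75]
midpoint 3.625: f = 0.53125 > 0 → [3.5, 3.625]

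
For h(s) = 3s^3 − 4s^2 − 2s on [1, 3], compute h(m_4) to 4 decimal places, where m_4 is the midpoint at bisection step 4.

-0.9395

midpoint 2: h = 4 > 0 → [1, 2]
midpoint 1.5: h = -1.875 < 0 → [1.5, 2]
midpoint 1.75: h = 0.328125 > 0 → [1.5, 1.75]
midpoint 1.625: h = -0.9395 < 0 → [1.625, 1.75]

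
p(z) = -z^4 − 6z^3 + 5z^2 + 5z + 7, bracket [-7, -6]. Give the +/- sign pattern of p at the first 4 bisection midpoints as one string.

+-+-

p(-6.5) = 48.4375 > 0, so the root lies in [-7, -6.5]
p(-6.75) = -29.597656 < 0, so the root lies in [-6.75, -6.5]
p(-6.625) = 11.593506 > 0, so the root lies in [-6.75, -6.625]
p(-6.6875) = -8.4436 < 0, so the root lies in [-6.6875, -6.625]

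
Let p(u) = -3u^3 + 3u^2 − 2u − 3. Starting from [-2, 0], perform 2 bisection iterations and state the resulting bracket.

m = -1, p(m) = 5 (+); new bracket [-1, 0]
m = -0.5, p(m) = -0.875 (−); new bracket [-1, -0.5]

[-1, -0.5]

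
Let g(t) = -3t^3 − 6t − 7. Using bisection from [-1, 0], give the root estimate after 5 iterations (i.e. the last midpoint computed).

-0.84375

m = -0.5, g(m) = -3.625 (−); new bracket [-1, -0.5]
m = -0.75, g(m) = -1.234375 (−); new bracket [-1, -0.75]
m = -0.875, g(m) = 0.259766 (+); new bracket [-0.875, -0.75]
m = -0.8125, g(m) = -0.5159 (−); new bracket [-0.875, -0.8125]
m = -0.84375, g(m) = -0.1355 (−); new bracket [-0.875, -0.84375]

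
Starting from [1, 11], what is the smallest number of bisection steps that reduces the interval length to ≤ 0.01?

Width after n steps is 10/2^n. Need 2^n ≥ 10/0.01 = 1000.
2^9 = 512 < 1000 ≤ 2^10 = 1024, so n = 10.

10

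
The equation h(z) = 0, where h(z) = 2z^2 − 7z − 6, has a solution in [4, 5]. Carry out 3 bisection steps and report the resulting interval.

[4.125, 4.25]

z = 4.5 gives h = 3, positive; keep [4, 4.5]
z = 4.25 gives h = 0.375, positive; keep [4, 4.25]
z = 4.125 gives h = -0.84375, negative; keep [4.125, 4.25]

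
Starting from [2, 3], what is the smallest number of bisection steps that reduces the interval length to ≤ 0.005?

Width after n steps is 1/2^n. Need 2^n ≥ 1/0.005 = 200.
2^7 = 128 < 200 ≤ 2^8 = 256, so n = 8.

8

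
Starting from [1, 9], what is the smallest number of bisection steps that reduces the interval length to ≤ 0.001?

Width after n steps is 8/2^n. Need 2^n ≥ 8/0.001 = 8000.
2^12 = 4096 < 8000 ≤ 2^13 = 8192, so n = 13.

13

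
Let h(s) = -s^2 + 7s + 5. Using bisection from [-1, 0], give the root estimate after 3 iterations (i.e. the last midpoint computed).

-0.625

midpoint -0.5: h = 1.25 > 0 → [-1, -0.5]
midpoint -0.75: h = -0.8125 < 0 → [-0.75, -0.5]
midpoint -0.625: h = 0.234375 > 0 → [-0.75, -0.625]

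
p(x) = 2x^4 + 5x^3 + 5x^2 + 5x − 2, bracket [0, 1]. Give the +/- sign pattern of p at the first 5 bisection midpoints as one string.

x = 0.5 gives p = 2.5, positive; keep [0, 0.5]
x = 0.25 gives p = -0.351562, negative; keep [0.25, 0.5]
x = 0.375 gives p = 0.881348, positive; keep [0.25, 0.375]
x = 0.3125 gives p = 0.2224, positive; keep [0.25, 0.3125]
x = 0.28125 gives p = -0.0745, negative; keep [0.28125, 0.3125]

+-++-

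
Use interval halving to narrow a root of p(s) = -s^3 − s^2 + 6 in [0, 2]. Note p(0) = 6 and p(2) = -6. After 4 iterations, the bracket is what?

m = 1, p(m) = 4 (+); new bracket [1, 2]
m = 1.5, p(m) = 0.375 (+); new bracket [1.5, 2]
m = 1.75, p(m) = -2.421875 (−); new bracket [1.5, 1.75]
m = 1.625, p(m) = -0.9316 (−); new bracket [1.5, 1.625]

[1.5, 1.625]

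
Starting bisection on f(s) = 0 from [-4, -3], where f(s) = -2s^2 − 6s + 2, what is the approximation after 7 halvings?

s = -3.5 gives f = -1.5, negative; keep [-3.5, -3]
s = -3.25 gives f = 0.375, positive; keep [-3.5, -3.25]
s = -3.375 gives f = -0.53125, negative; keep [-3.375, -3.25]
s = -3.3125 gives f = -0.0703, negative; keep [-3.3125, -3.25]
s = -3.28125 gives f = 0.1543, positive; keep [-3.3125, -3.28125]
s = -3.296875 gives f = 0.0425, positive; keep [-3.3125, -3.296875]
s = -3.3046875 gives f = -0.0138, negative; keep [-3.3046875, -3.296875]

-3.3046875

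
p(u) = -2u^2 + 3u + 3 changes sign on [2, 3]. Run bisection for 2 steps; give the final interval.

m = 2.5, p(m) = -2 (−); new bracket [2, 2.5]
m = 2.25, p(m) = -0.375 (−); new bracket [2, 2.25]

[2, 2.25]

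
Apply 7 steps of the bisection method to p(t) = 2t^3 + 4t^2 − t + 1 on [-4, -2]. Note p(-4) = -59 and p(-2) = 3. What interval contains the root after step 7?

t = -3 gives p = -14, negative; keep [-3, -2]
t = -2.5 gives p = -2.75, negative; keep [-2.5, -2]
t = -2.25 gives p = 0.71875, positive; keep [-2.5, -2.25]
t = -2.375 gives p = -0.8555, negative; keep [-2.375, -2.25]
t = -2.3125 gives p = -0.0298, negative; keep [-2.3125, -2.25]
t = -2.28125 gives p = 0.3539, positive; keep [-2.3125, -2.28125]
t = -2.296875 gives p = 0.1645, positive; keep [-2.3125, -2.296875]

[-2.3125, -2.296875]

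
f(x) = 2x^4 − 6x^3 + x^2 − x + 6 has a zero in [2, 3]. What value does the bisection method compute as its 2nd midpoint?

2.75

f(2.5) = -5.875 < 0, so the root lies in [2.5, 3]
f(2.75) = 0.414062 > 0, so the root lies in [2.5, 2.75]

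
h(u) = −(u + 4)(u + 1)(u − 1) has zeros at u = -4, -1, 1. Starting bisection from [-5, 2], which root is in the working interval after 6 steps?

m = -1.5, h(m) = -3.125 (−); new bracket [-5, -1.5]
m = -3.25, h(m) = -7.171875 (−); new bracket [-5, -3.25]
m = -4.125, h(m) = 2.001953 (+); new bracket [-4.125, -3.25]
m = -3.6875, h(m) = -3.9368 (−); new bracket [-4.125, -3.6875]
m = -3.90625, h(m) = -1.3368 (−); new bracket [-4.125, -3.90625]
m = -4.015625, h(m) = 0.2363 (+); new bracket [-4.015625, -3.90625]

-4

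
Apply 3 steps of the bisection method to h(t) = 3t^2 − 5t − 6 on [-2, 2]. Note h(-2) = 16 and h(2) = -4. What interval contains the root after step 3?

[-1, -0.5]

t = 0 gives h = -6, negative; keep [-2, 0]
t = -1 gives h = 2, positive; keep [-1, 0]
t = -0.5 gives h = -2.75, negative; keep [-1, -0.5]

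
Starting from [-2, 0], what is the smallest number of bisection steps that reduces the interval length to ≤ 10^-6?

21

Width after n steps is 2/2^n. Need 2^n ≥ 2/10^-6 = 2000000.
2^20 = 1048576 < 2000000 ≤ 2^21 = 2097152, so n = 21.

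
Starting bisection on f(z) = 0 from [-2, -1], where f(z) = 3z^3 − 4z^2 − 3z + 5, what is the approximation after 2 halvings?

-1.25

midpoint -1.5: f = -9.625 < 0 → [-1.5, -1]
midpoint -1.25: f = -3.359375 < 0 → [-1.25, -1]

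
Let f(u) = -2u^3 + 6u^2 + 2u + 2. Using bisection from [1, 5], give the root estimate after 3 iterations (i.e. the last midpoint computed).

3.5

f(3) = 8 > 0, so the root lies in [3, 5]
f(4) = -22 < 0, so the root lies in [3, 4]
f(3.5) = -3.25 < 0, so the root lies in [3, 3.5]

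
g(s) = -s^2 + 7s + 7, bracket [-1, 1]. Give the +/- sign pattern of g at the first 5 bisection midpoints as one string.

++++-

midpoint 0: g = 7 > 0 → [-1, 0]
midpoint -0.5: g = 3.25 > 0 → [-1, -0.5]
midpoint -0.75: g = 1.1875 > 0 → [-1, -0.75]
midpoint -0.875: g = 0.1094 > 0 → [-1, -0.875]
midpoint -0.9375: g = -0.4414 < 0 → [-0.9375, -0.875]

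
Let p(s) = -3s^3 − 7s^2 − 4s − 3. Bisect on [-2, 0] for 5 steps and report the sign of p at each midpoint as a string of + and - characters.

----+

m = -1, p(m) = -3 (−); new bracket [-2, -1]
m = -1.5, p(m) = -2.625 (−); new bracket [-2, -1.5]
m = -1.75, p(m) = -1.359375 (−); new bracket [-2, -1.75]
m = -1.875, p(m) = -0.334 (−); new bracket [-2, -1.875]
m = -1.9375, p(m) = 0.2922 (+); new bracket [-1.9375, -1.875]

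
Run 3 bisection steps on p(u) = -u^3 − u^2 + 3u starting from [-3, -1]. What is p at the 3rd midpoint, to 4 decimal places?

m = -2, p(m) = -2 (−); new bracket [-3, -2]
m = -2.5, p(m) = 1.875 (+); new bracket [-2.5, -2]
m = -2.25, p(m) = -0.421875 (−); new bracket [-2.5, -2.25]

-0.4219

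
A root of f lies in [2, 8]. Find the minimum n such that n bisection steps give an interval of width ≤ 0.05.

7

Width after n steps is 6/2^n. Need 2^n ≥ 6/0.05 = 120.
2^6 = 64 < 120 ≤ 2^7 = 128, so n = 7.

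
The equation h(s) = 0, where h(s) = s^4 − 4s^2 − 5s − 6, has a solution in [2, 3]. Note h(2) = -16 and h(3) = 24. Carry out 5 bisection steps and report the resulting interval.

midpoint 2.5: h = -4.4375 < 0 → [2.5, 3]
midpoint 2.75: h = 7.191406 > 0 → [2.5, 2.75]
midpoint 2.625: h = 0.793213 > 0 → [2.5, 2.625]
midpoint 2.5625: h = -1.9604 < 0 → [2.5625, 2.625]
midpoint 2.59375: h = -0.6191 < 0 → [2.59375, 2.625]

[2.59375, 2.625]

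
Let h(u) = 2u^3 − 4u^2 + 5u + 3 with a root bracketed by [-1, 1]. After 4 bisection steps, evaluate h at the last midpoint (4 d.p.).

u = 0 gives h = 3, positive; keep [-1, 0]
u = -0.5 gives h = -0.75, negative; keep [-0.5, 0]
u = -0.25 gives h = 1.46875, positive; keep [-0.5, -0.25]
u = -0.375 gives h = 0.457, positive; keep [-0.5, -0.375]

0.4570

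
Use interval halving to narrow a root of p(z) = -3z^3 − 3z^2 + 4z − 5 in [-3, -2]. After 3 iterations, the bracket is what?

[-2.125, -2]

p(-2.5) = 13.125 > 0, so the root lies in [-2.5, -2]
p(-2.25) = 4.984375 > 0, so the root lies in [-2.25, -2]
p(-2.125) = 1.740234 > 0, so the root lies in [-2.125, -2]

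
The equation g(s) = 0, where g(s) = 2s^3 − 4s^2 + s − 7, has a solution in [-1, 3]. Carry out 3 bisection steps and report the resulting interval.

m = 1, g(m) = -8 (−); new bracket [1, 3]
m = 2, g(m) = -5 (−); new bracket [2, 3]
m = 2.5, g(m) = 1.75 (+); new bracket [2, 2.5]

[2, 2.5]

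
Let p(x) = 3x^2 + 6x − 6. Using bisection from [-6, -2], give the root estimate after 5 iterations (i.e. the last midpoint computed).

midpoint -4: p = 18 > 0 → [-4, -2]
midpoint -3: p = 3 > 0 → [-3, -2]
midpoint -2.5: p = -2.25 < 0 → [-3, -2.5]
midpoint -2.75: p = 0.1875 > 0 → [-2.75, -2.5]
midpoint -2.625: p = -1.0781 < 0 → [-2.75, -2.625]

-2.625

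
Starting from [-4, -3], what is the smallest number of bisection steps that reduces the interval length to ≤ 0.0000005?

Width after n steps is 1/2^n. Need 2^n ≥ 1/0.0000005 = 2000000.
2^20 = 1048576 < 2000000 ≤ 2^21 = 2097152, so n = 21.

21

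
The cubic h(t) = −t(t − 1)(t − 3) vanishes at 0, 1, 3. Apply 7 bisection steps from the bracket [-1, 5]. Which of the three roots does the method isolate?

3

t = 2 gives h = 2, positive; keep [2, 5]
t = 3.5 gives h = -4.375, negative; keep [2, 3.5]
t = 2.75 gives h = 1.203125, positive; keep [2.75, 3.5]
t = 3.125 gives h = -0.8301, negative; keep [2.75, 3.125]
t = 2.9375 gives h = 0.3557, positive; keep [2.9375, 3.125]
t = 3.03125 gives h = -0.1924, negative; keep [2.9375, 3.03125]
t = 2.984375 gives h = 0.0925, positive; keep [2.984375, 3.03125]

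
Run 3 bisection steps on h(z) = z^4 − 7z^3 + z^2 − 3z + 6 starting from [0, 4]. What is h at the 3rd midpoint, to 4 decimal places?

3.9375

m = 2, h(m) = -36 (−); new bracket [0, 2]
m = 1, h(m) = -2 (−); new bracket [0, 1]
m = 0.5, h(m) = 3.9375 (+); new bracket [0.5, 1]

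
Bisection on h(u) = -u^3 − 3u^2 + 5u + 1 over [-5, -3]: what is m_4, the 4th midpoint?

midpoint -4: h = -3 < 0 → [-5, -4]
midpoint -4.5: h = 8.875 > 0 → [-4.5, -4]
midpoint -4.25: h = 2.328125 > 0 → [-4.25, -4]
midpoint -4.125: h = -0.4824 < 0 → [-4.25, -4.125]

-4.125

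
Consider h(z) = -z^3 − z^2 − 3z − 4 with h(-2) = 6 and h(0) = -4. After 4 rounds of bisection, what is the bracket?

[-1.25, -1.125]

m = -1, h(m) = -1 (−); new bracket [-2, -1]
m = -1.5, h(m) = 1.625 (+); new bracket [-1.5, -1]
m = -1.25, h(m) = 0.140625 (+); new bracket [-1.25, -1]
m = -1.125, h(m) = -0.4668 (−); new bracket [-1.25, -1.125]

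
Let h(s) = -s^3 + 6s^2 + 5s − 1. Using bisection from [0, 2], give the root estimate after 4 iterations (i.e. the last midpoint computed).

s = 1 gives h = 9, positive; keep [0, 1]
s = 0.5 gives h = 2.875, positive; keep [0, 0.5]
s = 0.25 gives h = 0.609375, positive; keep [0, 0.25]
s = 0.125 gives h = -0.2832, negative; keep [0.125, 0.25]

0.125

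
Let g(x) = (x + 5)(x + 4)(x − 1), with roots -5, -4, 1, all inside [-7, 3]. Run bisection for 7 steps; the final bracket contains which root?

midpoint -2: g = -18 < 0 → [-2, 3]
midpoint 0.5: g = -12.375 < 0 → [0.5, 3]
midpoint 1.75: g = 29.109375 > 0 → [0.5, 1.75]
midpoint 1.125: g = 3.9238 > 0 → [0.5, 1.125]
midpoint 0.8125: g = -5.2449 < 0 → [0.8125, 1.125]
midpoint 0.96875: g = -0.9268 < 0 → [0.96875, 1.125]
midpoint 1.046875: g = 1.4305 > 0 → [0.96875, 1.046875]

1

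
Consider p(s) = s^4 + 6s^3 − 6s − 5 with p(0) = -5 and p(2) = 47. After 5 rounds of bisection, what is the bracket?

[1.1875, 1.25]

midpoint 1: p = -4 < 0 → [1, 2]
midpoint 1.5: p = 11.3125 > 0 → [1, 1.5]
midpoint 1.25: p = 1.660156 > 0 → [1, 1.25]
midpoint 1.125: p = -1.6052 < 0 → [1.125, 1.25]
midpoint 1.1875: p = -0.0891 < 0 → [1.1875, 1.25]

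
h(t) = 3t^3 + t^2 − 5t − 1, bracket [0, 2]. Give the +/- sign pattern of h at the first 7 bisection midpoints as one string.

midpoint 1: h = -2 < 0 → [1, 2]
midpoint 1.5: h = 3.875 > 0 → [1, 1.5]
midpoint 1.25: h = 0.171875 > 0 → [1, 1.25]
midpoint 1.125: h = -1.0879 < 0 → [1.125, 1.25]
midpoint 1.1875: h = -0.5037 < 0 → [1.1875, 1.25]
midpoint 1.21875: h = -0.1776 < 0 → [1.21875, 1.25]
midpoint 1.234375: h = -0.0058 < 0 → [1.234375, 1.25]

-++----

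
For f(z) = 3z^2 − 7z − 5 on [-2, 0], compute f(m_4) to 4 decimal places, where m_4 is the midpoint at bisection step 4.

m = -1, f(m) = 5 (+); new bracket [-1, 0]
m = -0.5, f(m) = -0.75 (−); new bracket [-1, -0.5]
m = -0.75, f(m) = 1.9375 (+); new bracket [-0.75, -0.5]
m = -0.625, f(m) = 0.5469 (+); new bracket [-0.625, -0.5]

0.5469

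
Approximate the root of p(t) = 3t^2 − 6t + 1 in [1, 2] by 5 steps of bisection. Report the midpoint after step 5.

1.84375

m = 1.5, p(m) = -1.25 (−); new bracket [1.5, 2]
m = 1.75, p(m) = -0.3125 (−); new bracket [1.75, 2]
m = 1.875, p(m) = 0.296875 (+); new bracket [1.75, 1.875]
m = 1.8125, p(m) = -0.0195 (−); new bracket [1.8125, 1.875]
m = 1.84375, p(m) = 0.1357 (+); new bracket [1.8125, 1.84375]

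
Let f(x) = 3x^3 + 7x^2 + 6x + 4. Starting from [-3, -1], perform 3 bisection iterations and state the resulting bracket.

x = -2 gives f = -4, negative; keep [-2, -1]
x = -1.5 gives f = 0.625, positive; keep [-2, -1.5]
x = -1.75 gives f = -1.140625, negative; keep [-1.75, -1.5]

[-1.75, -1.5]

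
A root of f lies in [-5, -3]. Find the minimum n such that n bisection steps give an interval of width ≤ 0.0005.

12

Width after n steps is 2/2^n. Need 2^n ≥ 2/0.0005 = 4000.
2^11 = 2048 < 4000 ≤ 2^12 = 4096, so n = 12.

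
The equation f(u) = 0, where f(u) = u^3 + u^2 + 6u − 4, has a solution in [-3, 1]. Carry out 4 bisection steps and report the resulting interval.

[0.5, 0.75]

f(-1) = -10 < 0, so the root lies in [-1, 1]
f(0) = -4 < 0, so the root lies in [0, 1]
f(0.5) = -0.625 < 0, so the root lies in [0.5, 1]
f(0.75) = 1.4844 > 0, so the root lies in [0.5, 0.75]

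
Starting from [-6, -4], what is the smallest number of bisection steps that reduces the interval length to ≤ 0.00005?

Width after n steps is 2/2^n. Need 2^n ≥ 2/0.00005 = 40000.
2^15 = 32768 < 40000 ≤ 2^16 = 65536, so n = 16.

16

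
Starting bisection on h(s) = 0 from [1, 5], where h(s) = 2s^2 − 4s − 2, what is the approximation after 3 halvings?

midpoint 3: h = 4 > 0 → [1, 3]
midpoint 2: h = -2 < 0 → [2, 3]
midpoint 2.5: h = 0.5 > 0 → [2, 2.5]

2.5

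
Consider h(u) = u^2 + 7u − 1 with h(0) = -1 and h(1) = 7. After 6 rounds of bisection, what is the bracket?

[0.125, 0.140625]

m = 0.5, h(m) = 2.75 (+); new bracket [0, 0.5]
m = 0.25, h(m) = 0.8125 (+); new bracket [0, 0.25]
m = 0.125, h(m) = -0.109375 (−); new bracket [0.125, 0.25]
m = 0.1875, h(m) = 0.3477 (+); new bracket [0.125, 0.1875]
m = 0.15625, h(m) = 0.1182 (+); new bracket [0.125, 0.15625]
m = 0.140625, h(m) = 0.0042 (+); new bracket [0.125, 0.140625]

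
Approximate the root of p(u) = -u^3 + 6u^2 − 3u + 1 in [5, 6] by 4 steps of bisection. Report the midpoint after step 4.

midpoint 5.5: p = -0.375 < 0 → [5, 5.5]
midpoint 5.25: p = 5.921875 > 0 → [5.25, 5.5]
midpoint 5.375: p = 2.931641 > 0 → [5.375, 5.5]
midpoint 5.4375: p = 1.3186 > 0 → [5.4375, 5.5]

5.4375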